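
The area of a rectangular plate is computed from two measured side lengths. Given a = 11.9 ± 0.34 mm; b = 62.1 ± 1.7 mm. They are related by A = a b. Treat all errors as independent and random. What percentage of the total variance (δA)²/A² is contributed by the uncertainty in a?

(δA/A)² = (1·δa/a)² + (1·δb/b)²
  a term: (1×0.0286)² = 0.000816
  b term: (1×0.0274)² = 0.000749
Total = 0.00157. Share from a = 0.000816/0.00157 = 0.521.

52.1%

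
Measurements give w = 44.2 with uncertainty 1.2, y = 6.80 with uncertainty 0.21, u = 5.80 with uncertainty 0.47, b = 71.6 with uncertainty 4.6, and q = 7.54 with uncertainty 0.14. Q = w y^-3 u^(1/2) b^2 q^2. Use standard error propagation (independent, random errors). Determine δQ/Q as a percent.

17.0%

Relative error in a monomial: (δQ/Q)² = Σ (nᵢ · δxᵢ/xᵢ)².
  (1·δw/w)² = (1×0.0271)² = 0.000737;  (-3·δy/y)² = (-3×0.0309)² = 0.00858;  (½·δu/u)² = (0.5×0.0810)² = 0.00164;  (2·δb/b)² = (2×0.0642)² = 0.0165;  (2·δq/q)² = (2×0.0186)² = 0.00138
δQ/Q = √(0.0289) = 0.170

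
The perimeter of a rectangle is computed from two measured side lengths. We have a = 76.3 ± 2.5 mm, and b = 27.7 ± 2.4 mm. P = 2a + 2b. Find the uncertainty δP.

6.93 mm

For a sum/difference, combine absolute errors in quadrature:
  (2·δa)² = 25.0;  (2·δb)² = 23.0
δP = √(48.0) = 6.93 mm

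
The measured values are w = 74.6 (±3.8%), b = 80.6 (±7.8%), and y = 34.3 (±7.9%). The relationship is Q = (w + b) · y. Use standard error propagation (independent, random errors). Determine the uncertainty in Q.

Let u = w + b = 155. δu = √(δw² + δb²) = √(8.04 + 39.5) = 6.90, so δu/u = 0.0444.
Q is then a monomial in u, y:
δQ/Q = √((δu/u)² + (1·δy/y)²) = √(0.00197 + 0.00624) = 0.0906
Q = 5320, so δQ = 0.0906 × 5320 = 483.

483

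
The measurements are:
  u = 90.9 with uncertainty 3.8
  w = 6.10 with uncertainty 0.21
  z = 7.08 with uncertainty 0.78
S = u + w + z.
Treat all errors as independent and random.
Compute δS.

3.88

Absolute uncertainties add in quadrature for a linear combination:
  (δu)² = 14.4;  (δw)² = 0.0441;  (δz)² = 0.608
δS = √(15.1) = 3.88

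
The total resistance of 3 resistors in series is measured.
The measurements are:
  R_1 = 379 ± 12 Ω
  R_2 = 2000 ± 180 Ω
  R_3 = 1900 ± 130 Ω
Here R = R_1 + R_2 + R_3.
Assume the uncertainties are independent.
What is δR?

222 Ω

Absolute uncertainties add in quadrature for a linear combination:
  (δR_1)² = 144;  (δR_2)² = 32400;  (δR_3)² = 16900
δR = √(49400) = 222 Ω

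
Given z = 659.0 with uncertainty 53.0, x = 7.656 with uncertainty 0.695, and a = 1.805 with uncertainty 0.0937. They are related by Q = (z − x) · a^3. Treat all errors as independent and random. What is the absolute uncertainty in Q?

673

Let u = z − x = 651.3. δu = √(δz² + δx²) = √(2810 + 0.483) = 53.0, so δu/u = 0.0814.
Q is then a monomial in u, a:
δQ/Q = √((δu/u)² + (3·δa/a)²) = √(0.00662 + 0.0243) = 0.176
Q = 3830, so δQ = 0.176 × 3830 = 673.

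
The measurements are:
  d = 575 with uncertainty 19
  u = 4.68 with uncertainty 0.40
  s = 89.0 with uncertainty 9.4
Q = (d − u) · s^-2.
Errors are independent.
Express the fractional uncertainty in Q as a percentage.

Let w = d − u = 570. δw = √(δd² + δu²) = √(361 + 0.160) = 19.0, so δw/w = 0.0333.
Q is then a monomial in w, s:
δQ/Q = √((δw/w)² + (-2·δs/s)²) = √(0.00111 + 0.0446) = 0.214

21.4%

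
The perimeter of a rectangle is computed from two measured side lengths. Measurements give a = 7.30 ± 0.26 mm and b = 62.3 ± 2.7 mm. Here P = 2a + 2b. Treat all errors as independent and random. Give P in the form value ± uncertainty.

139 ± 5.42 mm

Sums and differences: (δP)² = Σ (cᵢ δxᵢ)².
  (2·δa)² = 0.270;  (2·δb)² = 29.2
δP = √(29.4) = 5.42 mm
P = 139 mm.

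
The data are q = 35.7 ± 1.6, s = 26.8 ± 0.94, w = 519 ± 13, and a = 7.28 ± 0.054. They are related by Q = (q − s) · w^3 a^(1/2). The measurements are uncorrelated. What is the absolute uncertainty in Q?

7.44e+08

Let u = q − s = 8.90. δu = √(δq² + δs²) = √(2.56 + 0.884) = 1.86, so δu/u = 0.209.
Q is then a monomial in u, w, a:
δQ/Q = √((δu/u)² + (3·δw/w)² + (½·δa/a)²) = √(0.0435 + 0.00565 + 1.38e-05) = 0.222
Q = 3.36e+09, so δQ = 0.222 × 3.36e+09 = 7.44e+08.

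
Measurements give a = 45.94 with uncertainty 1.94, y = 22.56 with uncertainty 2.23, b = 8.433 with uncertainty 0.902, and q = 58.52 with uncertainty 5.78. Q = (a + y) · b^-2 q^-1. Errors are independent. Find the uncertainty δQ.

0.00394

Let u = a + y = 68.50. δu = √(δa² + δy²) = √(3.76 + 4.97) = 2.96, so δu/u = 0.0431.
Q is then a monomial in u, b, q:
δQ/Q = √((δu/u)² + (-2·δb/b)² + (-1·δq/q)²) = √(0.00186 + 0.0458 + 0.00976) = 0.240
Q = 0.01646, so δQ = 0.240 × 0.01646 = 0.00394.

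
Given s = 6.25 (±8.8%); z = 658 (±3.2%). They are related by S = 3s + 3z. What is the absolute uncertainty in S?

S is a linear combination, so absolute uncertainties add in quadrature:
  (3·δs)² = 2.72;  (3·δz)² = 3990
δS = √(3990) = 63.2

63.2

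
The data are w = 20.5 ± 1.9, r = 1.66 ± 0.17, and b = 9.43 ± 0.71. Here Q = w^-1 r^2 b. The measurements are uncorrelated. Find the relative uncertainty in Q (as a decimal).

Q is a product of powers, so relative uncertainties combine in quadrature:
  (-1·δw/w)² = (-1×0.0927)² = 0.00859;  (2·δr/r)² = (2×0.102)² = 0.0420;  (1·δb/b)² = (1×0.0753)² = 0.00567
δQ/Q = √(0.0562) = 0.237

0.237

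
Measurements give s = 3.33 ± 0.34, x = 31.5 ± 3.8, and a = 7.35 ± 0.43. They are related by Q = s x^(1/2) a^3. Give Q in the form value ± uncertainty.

Products/powers → add relative errors in quadrature, weighted by exponent:
  (1·δs/s)² = (1×0.102)² = 0.0104;  (½·δx/x)² = (0.5×0.121)² = 0.00364;  (3·δa/a)² = (3×0.0585)² = 0.0308
δQ/Q = √(0.0449) = 0.212
Q = 7420, so δQ = 0.212 × 7420 = 1570.

7420 ± 1570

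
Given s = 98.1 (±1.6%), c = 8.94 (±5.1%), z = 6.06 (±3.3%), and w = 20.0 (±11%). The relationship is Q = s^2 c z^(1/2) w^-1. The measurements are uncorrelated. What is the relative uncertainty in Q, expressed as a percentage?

Relative error in a monomial: (δQ/Q)² = Σ (nᵢ · δxᵢ/xᵢ)².
  (2·δs/s)² = (2×0.0160)² = 0.00102;  (1·δc/c)² = (1×0.0510)² = 0.00260;  (½·δz/z)² = (0.5×0.0330)² = 0.000272;  (-1·δw/w)² = (-1×0.110)² = 0.0121
δQ/Q = √(0.0160) = 0.126

12.6%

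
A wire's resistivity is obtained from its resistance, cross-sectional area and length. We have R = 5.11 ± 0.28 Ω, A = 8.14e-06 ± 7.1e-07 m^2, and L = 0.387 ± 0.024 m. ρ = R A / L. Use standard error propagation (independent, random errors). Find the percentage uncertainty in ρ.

12.0%

Products/powers → add relative errors in quadrature, weighted by exponent:
  (1·δR/R)² = (1×0.0548)² = 0.00300;  (1·δA/A)² = (1×0.0872)² = 0.00761;  (-1·δL/L)² = (-1×0.0620)² = 0.00385
δρ/ρ = √(0.0145) = 0.120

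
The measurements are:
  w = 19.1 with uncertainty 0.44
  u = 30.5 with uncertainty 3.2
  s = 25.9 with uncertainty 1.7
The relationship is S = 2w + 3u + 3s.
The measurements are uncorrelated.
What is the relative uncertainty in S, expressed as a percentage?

For a sum/difference, combine absolute errors in quadrature:
  (2·δw)² = 0.774;  (3·δu)² = 92.2;  (3·δs)² = 26.0
δS = √(119) = 10.9
S = 207, so δS/S = 10.9/207 = 0.0526.

5.26%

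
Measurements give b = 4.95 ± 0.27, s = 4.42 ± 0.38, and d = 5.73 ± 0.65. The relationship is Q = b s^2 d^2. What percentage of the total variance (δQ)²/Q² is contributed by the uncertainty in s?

(δQ/Q)² = (1·δb/b)² + (2·δs/s)² + (2·δd/d)²
  b term: (1×0.0545)² = 0.00298
  s term: (2×0.0860)² = 0.0296
  d term: (2×0.113)² = 0.0515
Total = 0.0840. Share from s = 0.0296/0.0840 = 0.352.

35.2%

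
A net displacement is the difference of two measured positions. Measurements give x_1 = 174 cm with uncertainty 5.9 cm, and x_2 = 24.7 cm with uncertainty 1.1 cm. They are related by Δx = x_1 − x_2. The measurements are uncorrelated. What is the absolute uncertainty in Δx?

6.00 cm

Δx is a linear combination, so absolute uncertainties add in quadrature:
  (δx_1)² = 34.8;  (δx_2)² = 1.21
δΔx = √(36.0) = 6.00 cm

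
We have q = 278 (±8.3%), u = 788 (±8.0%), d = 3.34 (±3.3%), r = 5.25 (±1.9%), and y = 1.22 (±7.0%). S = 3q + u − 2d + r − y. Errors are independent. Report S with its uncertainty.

1620 ± 93.6

Sums and differences: (δS)² = Σ (cᵢ δxᵢ)².
  (3·δq)² = 4790;  (δu)² = 3970;  (2·δd)² = 0.0486;  (δr)² = 0.00995;  (δy)² = 0.00729
δS = √(8770) = 93.6
S = 1620.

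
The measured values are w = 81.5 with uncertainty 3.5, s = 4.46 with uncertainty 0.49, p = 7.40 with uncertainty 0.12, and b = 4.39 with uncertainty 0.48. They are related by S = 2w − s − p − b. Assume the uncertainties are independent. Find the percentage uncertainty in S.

S is a linear combination, so absolute uncertainties add in quadrature:
  (2·δw)² = 49.0;  (δs)² = 0.240;  (δp)² = 0.0144;  (δb)² = 0.230
δS = √(49.5) = 7.03
S = 147, so δS/S = 7.03/147 = 0.0479.

4.79%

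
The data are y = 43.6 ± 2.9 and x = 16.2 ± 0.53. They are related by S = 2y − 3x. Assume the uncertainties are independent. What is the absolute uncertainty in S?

6.01

Sums and differences: (δS)² = Σ (cᵢ δxᵢ)².
  (2·δy)² = 33.6;  (3·δx)² = 2.53
δS = √(36.2) = 6.01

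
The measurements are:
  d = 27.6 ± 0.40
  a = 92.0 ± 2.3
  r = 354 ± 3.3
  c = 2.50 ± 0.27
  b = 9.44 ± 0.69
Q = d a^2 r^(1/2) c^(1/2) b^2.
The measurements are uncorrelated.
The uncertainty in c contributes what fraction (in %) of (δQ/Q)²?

(δQ/Q)² = (1·δd/d)² + (2·δa/a)² + (½·δr/r)² + (½·δc/c)² + (2·δb/b)²
  d term: (1×0.0145)² = 0.000210
  a term: (2×0.0250)² = 0.00250
  r term: (0.5×0.00932)² = 2.17e-05
  c term: (0.5×0.108)² = 0.00292
  b term: (2×0.0731)² = 0.0214
Total = 0.0270. Share from c = 0.00292/0.0270 = 0.108.

10.8%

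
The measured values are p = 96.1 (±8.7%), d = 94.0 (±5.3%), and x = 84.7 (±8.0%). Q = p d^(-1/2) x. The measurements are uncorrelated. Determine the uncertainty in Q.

Relative error in a monomial: (δQ/Q)² = Σ (nᵢ · δxᵢ/xᵢ)².
  (1·δp/p)² = (1×0.0870)² = 0.00757;  (−½·δd/d)² = (-0.5×0.0530)² = 0.000702;  (1·δx/x)² = (1×0.0800)² = 0.00640
δQ/Q = √(0.0147) = 0.121
Q = 840, so δQ = 0.121 × 840 = 102.

102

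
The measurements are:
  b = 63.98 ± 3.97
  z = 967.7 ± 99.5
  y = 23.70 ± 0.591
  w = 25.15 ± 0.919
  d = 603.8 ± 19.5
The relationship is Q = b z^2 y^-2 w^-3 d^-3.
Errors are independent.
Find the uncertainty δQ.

8.06e-09

Q is a product of powers, so relative uncertainties combine in quadrature:
  (1·δb/b)² = (1×0.0621)² = 0.00385;  (2·δz/z)² = (2×0.103)² = 0.0423;  (-2·δy/y)² = (-2×0.0249)² = 0.00249;  (-3·δw/w)² = (-3×0.0365)² = 0.0120;  (-3·δd/d)² = (-3×0.0323)² = 0.00939
δQ/Q = √(0.0700) = 0.265
Q = 3.046e-08, so δQ = 0.265 × 3.046e-08 = 8.06e-09.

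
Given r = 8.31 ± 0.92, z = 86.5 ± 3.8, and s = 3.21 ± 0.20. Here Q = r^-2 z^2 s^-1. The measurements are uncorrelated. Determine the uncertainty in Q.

Q is a product of powers, so relative uncertainties combine in quadrature:
  (-2·δr/r)² = (-2×0.111)² = 0.0490;  (2·δz/z)² = (2×0.0439)² = 0.00772;  (-1·δs/s)² = (-1×0.0623)² = 0.00388
δQ/Q = √(0.0606) = 0.246
Q = 33.8, so δQ = 0.246 × 33.8 = 8.31.

8.31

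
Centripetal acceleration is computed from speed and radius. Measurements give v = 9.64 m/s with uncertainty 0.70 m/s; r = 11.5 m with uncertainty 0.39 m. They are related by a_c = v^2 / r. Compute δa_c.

Relative error in a monomial: (δa_c/a_c)² = Σ (nᵢ · δxᵢ/xᵢ)².
  (2·δv/v)² = (2×0.0726)² = 0.0211;  (-1·δr/r)² = (-1×0.0339)² = 0.00115
δa_c/a_c = √(0.0222) = 0.149
a_c = 8.08 m/s^2, so δa_c = 0.149 × 8.08 = 1.21 m/s^2.

1.21 m/s^2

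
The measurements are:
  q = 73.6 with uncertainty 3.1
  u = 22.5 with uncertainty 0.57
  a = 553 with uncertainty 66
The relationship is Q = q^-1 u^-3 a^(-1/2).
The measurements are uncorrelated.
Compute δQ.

Q is a product of powers, so relative uncertainties combine in quadrature:
  (-1·δq/q)² = (-1×0.0421)² = 0.00177;  (-3·δu/u)² = (-3×0.0253)² = 0.00578;  (−½·δa/a)² = (-0.5×0.119)² = 0.00356
δQ/Q = √(0.0111) = 0.105
Q = 5.07e-08, so δQ = 0.105 × 5.07e-08 = 5.35e-09.

5.35e-09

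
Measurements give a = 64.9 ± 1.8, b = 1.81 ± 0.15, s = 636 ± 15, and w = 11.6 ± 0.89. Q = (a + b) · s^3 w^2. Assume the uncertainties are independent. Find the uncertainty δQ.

Let u = a + b = 66.7. δu = √(δa² + δb²) = √(3.24 + 0.0225) = 1.81, so δu/u = 0.0271.
Q is then a monomial in u, s, w:
δQ/Q = √((δu/u)² + (3·δs/s)² + (2·δw/w)²) = √(0.000733 + 0.00501 + 0.0235) = 0.171
Q = 2.31e+12, so δQ = 0.171 × 2.31e+12 = 3.95e+11.

3.95e+11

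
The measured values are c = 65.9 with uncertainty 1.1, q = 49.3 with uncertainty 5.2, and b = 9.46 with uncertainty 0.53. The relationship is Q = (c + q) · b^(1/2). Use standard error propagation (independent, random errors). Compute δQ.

19.1

Let u = c + q = 115. δu = √(δc² + δq²) = √(1.21 + 27.0) = 5.32, so δu/u = 0.0461.
Q is then a monomial in u, b:
δQ/Q = √((δu/u)² + (½·δb/b)²) = √(0.00213 + 0.000785) = 0.0540
Q = 354, so δQ = 0.0540 × 354 = 19.1.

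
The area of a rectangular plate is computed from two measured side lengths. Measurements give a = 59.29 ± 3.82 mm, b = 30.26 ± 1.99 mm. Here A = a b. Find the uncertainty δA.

A is a product of powers, so relative uncertainties combine in quadrature:
  (1·δa/a)² = (1×0.0644)² = 0.00415;  (1·δb/b)² = (1×0.0658)² = 0.00432
δA/A = √(0.00848) = 0.0921
A = 1794 mm^2, so δA = 0.0921 × 1794 = 165 mm^2.

165 mm^2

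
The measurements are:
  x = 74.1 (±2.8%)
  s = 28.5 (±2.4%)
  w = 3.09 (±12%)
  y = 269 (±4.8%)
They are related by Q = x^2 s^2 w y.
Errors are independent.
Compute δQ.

Since Q is a product/quotient, work with relative uncertainties:
  (2·δx/x)² = (2×0.0280)² = 0.00314;  (2·δs/s)² = (2×0.0240)² = 0.00230;  (1·δw/w)² = (1×0.120)² = 0.0144;  (1·δy/y)² = (1×0.0480)² = 0.00230
δQ/Q = √(0.0221) = 0.149
Q = 3.71e+09, so δQ = 0.149 × 3.71e+09 = 5.52e+08.

5.52e+08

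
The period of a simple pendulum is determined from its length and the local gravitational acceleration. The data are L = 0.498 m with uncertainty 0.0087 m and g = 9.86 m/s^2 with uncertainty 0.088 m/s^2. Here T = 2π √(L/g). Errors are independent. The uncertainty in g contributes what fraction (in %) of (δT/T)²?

(δT/T)² = (½·δL/L)² + (−½·δg/g)²
  L term: (0.5×0.0175)² = 7.63e-05
  g term: (-0.5×0.00892)² = 1.99e-05
Total = 9.62e-05. Share from g = 1.99e-05/9.62e-05 = 0.207.

20.7%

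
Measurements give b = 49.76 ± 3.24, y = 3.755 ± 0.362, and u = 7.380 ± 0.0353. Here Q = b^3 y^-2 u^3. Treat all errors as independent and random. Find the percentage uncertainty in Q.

Products/powers → add relative errors in quadrature, weighted by exponent:
  (3·δb/b)² = (3×0.0651)² = 0.0382;  (-2·δy/y)² = (-2×0.0964)² = 0.0372;  (3·δu/u)² = (3×0.00478)² = 0.000206
δQ/Q = √(0.0755) = 0.275

27.5%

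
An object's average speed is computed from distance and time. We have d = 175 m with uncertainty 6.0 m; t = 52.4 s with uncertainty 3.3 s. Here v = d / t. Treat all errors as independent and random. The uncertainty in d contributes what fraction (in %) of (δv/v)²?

22.9%

(δv/v)² = (1·δd/d)² + (-1·δt/t)²
  d term: (1×0.0343)² = 0.00118
  t term: (-1×0.0630)² = 0.00397
Total = 0.00514. Share from d = 0.00118/0.00514 = 0.229.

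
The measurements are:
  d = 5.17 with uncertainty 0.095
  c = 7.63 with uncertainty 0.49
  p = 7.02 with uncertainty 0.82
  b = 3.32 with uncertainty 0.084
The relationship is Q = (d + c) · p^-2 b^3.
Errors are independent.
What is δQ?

2.36

Let u = d + c = 12.8. δu = √(δd² + δc²) = √(0.00903 + 0.240) = 0.499, so δu/u = 0.0390.
Q is then a monomial in u, p, b:
δQ/Q = √((δu/u)² + (-2·δp/p)² + (3·δb/b)²) = √(0.00152 + 0.0546 + 0.00576) = 0.249
Q = 9.50, so δQ = 0.249 × 9.50 = 2.36.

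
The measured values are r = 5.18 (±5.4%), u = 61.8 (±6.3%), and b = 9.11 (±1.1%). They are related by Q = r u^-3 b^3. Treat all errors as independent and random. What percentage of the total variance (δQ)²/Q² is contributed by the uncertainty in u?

89.9%

(δQ/Q)² = (1·δr/r)² + (-3·δu/u)² + (3·δb/b)²
  r term: (1×0.0540)² = 0.00292
  u term: (-3×0.0630)² = 0.0357
  b term: (3×0.0110)² = 0.00109
Total = 0.0397. Share from u = 0.0357/0.0397 = 0.899.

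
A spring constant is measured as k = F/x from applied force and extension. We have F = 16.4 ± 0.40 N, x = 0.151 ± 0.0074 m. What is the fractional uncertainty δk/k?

0.0547

Each factor contributes (exponent × relative error)² to (δk/k)²:
  (1·δF/F)² = (1×0.0244)² = 0.000595;  (-1·δx/x)² = (-1×0.0490)² = 0.00240
δk/k = √(0.00300) = 0.0547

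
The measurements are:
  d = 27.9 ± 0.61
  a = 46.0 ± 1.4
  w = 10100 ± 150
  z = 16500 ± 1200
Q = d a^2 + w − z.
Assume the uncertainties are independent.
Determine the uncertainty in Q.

Let p = d·a^2 = 59000. δp/p = √((1·δd/d)² + (2·δa/a)²) = √(0.000478 + 0.00371) = 0.0647, so δp = 3820.
Q = p + w − z: δQ = √(δp² + δw² + δz²) = √(1.46e+07 + 22500 + 1.44e+06) = 4010

4010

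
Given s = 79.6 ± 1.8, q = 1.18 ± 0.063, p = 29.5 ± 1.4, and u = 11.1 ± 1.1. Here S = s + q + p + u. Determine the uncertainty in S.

2.53

S is a linear combination, so absolute uncertainties add in quadrature:
  (δs)² = 3.24;  (δq)² = 0.00397;  (δp)² = 1.96;  (δu)² = 1.21
δS = √(6.41) = 2.53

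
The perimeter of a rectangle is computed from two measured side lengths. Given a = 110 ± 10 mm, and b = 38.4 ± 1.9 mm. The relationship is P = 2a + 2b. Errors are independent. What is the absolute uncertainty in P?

P is a linear combination, so absolute uncertainties add in quadrature:
  (2·δa)² = 400;  (2·δb)² = 14.4
δP = √(414) = 20.4 mm

20.4 mm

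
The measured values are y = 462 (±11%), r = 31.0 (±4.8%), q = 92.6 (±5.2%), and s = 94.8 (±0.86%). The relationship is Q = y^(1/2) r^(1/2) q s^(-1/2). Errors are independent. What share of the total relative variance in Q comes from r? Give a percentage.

9.11%

(δQ/Q)² = (½·δy/y)² + (½·δr/r)² + (1·δq/q)² + (−½·δs/s)²
  y term: (0.5×0.110)² = 0.00302
  r term: (0.5×0.0480)² = 0.000576
  q term: (1×0.0520)² = 0.00270
  s term: (-0.5×0.00860)² = 1.85e-05
Total = 0.00632. Share from r = 0.000576/0.00632 = 0.0911.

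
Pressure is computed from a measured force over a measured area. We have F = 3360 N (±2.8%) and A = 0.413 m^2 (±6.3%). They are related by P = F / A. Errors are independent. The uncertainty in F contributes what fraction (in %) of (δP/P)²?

(δP/P)² = (1·δF/F)² + (-1·δA/A)²
  F term: (1×0.0280)² = 0.000784
  A term: (-1×0.0630)² = 0.00397
Total = 0.00475. Share from F = 0.000784/0.00475 = 0.165.

16.5%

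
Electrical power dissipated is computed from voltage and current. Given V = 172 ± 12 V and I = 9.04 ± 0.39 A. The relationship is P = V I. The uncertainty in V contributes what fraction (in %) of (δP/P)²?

72.3%

(δP/P)² = (1·δV/V)² + (1·δI/I)²
  V term: (1×0.0698)² = 0.00487
  I term: (1×0.0431)² = 0.00186
Total = 0.00673. Share from V = 0.00487/0.00673 = 0.723.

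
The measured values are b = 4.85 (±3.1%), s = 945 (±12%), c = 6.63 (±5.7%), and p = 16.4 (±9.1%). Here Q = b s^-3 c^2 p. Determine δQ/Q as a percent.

39.0%

Since Q is a product/quotient, work with relative uncertainties:
  (1·δb/b)² = (1×0.0310)² = 0.000961;  (-3·δs/s)² = (-3×0.120)² = 0.130;  (2·δc/c)² = (2×0.0570)² = 0.0130;  (1·δp/p)² = (1×0.0910)² = 0.00828
δQ/Q = √(0.152) = 0.390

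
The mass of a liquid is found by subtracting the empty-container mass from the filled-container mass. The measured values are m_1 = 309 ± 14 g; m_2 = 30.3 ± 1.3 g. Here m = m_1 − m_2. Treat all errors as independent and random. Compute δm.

For a sum/difference, combine absolute errors in quadrature:
  (δm_1)² = 196;  (δm_2)² = 1.69
δm = √(198) = 14.1 g

14.1 g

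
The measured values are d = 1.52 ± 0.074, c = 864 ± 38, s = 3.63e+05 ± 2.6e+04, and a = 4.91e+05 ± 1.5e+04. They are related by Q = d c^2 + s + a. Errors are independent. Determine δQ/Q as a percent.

Let p = d·c^2 = 1.13e+06. δp/p = √((1·δd/d)² + (2·δc/c)²) = √(0.00237 + 0.00774) = 0.101, so δp = 1.14e+05.
Q = p + s + a: δQ = √(δp² + δs² + δa²) = √(1.3e+10 + 6.76e+08 + 2.25e+08) = 1.18e+05
Q = 1.99e+06, so δQ/Q = 1.18e+05/1.99e+06 = 0.0593.

5.93%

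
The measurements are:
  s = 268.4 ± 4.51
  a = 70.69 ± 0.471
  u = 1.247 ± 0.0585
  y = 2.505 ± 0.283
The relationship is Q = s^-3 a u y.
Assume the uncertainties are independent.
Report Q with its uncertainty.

(1.142 ± 0.151) × 10^-5

Q is a product of powers, so relative uncertainties combine in quadrature:
  (-3·δs/s)² = (-3×0.0168)² = 0.00254;  (1·δa/a)² = (1×0.00666)² = 4.44e-05;  (1·δu/u)² = (1×0.0469)² = 0.00220;  (1·δy/y)² = (1×0.113)² = 0.0128
δQ/Q = √(0.0175) = 0.132
Q = 1.142e-05, so δQ = 0.132 × 1.142e-05 = 1.51e-06.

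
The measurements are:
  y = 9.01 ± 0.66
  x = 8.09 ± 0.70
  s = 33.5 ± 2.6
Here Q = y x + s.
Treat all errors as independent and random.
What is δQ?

8.66

Let p = y·x = 72.9. δp/p = √((1·δy/y)² + (1·δx/x)²) = √(0.00537 + 0.00749) = 0.113, so δp = 8.26.
Q = p + s: δQ = √(δp² + δs²) = √(68.3 + 6.76) = 8.66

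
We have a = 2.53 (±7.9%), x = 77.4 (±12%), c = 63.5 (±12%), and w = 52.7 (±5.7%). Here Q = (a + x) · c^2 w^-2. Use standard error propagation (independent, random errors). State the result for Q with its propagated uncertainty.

Let u = a + x = 79.9. δu = √(δa² + δx²) = √(0.0399 + 86.3) = 9.29, so δu/u = 0.116.
Q is then a monomial in u, c, w:
δQ/Q = √((δu/u)² + (2·δc/c)² + (-2·δw/w)²) = √(0.0135 + 0.0576 + 0.0130) = 0.290
Q = 116, so δQ = 0.290 × 116 = 33.7.

116 ± 33.7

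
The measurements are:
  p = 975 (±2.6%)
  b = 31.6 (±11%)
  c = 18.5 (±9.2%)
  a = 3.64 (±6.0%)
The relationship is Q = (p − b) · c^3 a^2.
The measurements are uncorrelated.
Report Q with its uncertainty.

(7.91 ± 2.39) × 10^7

Let u = p − b = 943. δu = √(δp² + δb²) = √(643 + 12.1) = 25.6, so δu/u = 0.0271.
Q is then a monomial in u, c, a:
δQ/Q = √((δu/u)² + (3·δc/c)² + (2·δa/a)²) = √(0.000736 + 0.0762 + 0.0144) = 0.302
Q = 7.91e+07, so δQ = 0.302 × 7.91e+07 = 2.39e+07.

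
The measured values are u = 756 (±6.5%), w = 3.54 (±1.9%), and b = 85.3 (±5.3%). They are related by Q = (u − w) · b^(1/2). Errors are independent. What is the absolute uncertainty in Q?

Let h = u − w = 752. δh = √(δu² + δw²) = √(2410 + 0.00452) = 49.1, so δh/h = 0.0653.
Q is then a monomial in h, b:
δQ/Q = √((δh/h)² + (½·δb/b)²) = √(0.00426 + 0.000702) = 0.0705
Q = 6950, so δQ = 0.0705 × 6950 = 490.

490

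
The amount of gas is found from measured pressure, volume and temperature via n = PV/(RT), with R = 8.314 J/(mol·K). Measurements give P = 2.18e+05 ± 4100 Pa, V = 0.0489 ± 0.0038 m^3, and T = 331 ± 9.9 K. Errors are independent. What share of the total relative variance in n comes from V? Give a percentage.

82.9%

(δn/n)² = (1·δP/P)² + (1·δV/V)² + (-1·δT/T)²
  P term: (1×0.0188)² = 0.000354
  V term: (1×0.0777)² = 0.00604
  T term: (-1×0.0299)² = 0.000895
Total = 0.00729. Share from V = 0.00604/0.00729 = 0.829.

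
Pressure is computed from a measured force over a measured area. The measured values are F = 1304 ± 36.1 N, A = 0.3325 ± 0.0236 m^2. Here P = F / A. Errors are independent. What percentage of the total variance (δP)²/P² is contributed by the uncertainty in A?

(δP/P)² = (1·δF/F)² + (-1·δA/A)²
  F term: (1×0.0277)² = 0.000766
  A term: (-1×0.0710)² = 0.00504
Total = 0.00580. Share from A = 0.00504/0.00580 = 0.868.

86.8%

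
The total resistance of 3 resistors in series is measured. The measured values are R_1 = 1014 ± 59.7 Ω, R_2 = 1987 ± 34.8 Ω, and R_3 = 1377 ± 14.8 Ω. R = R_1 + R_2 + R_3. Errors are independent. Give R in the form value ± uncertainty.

For a sum/difference, combine absolute errors in quadrature:
  (δR_1)² = 3560;  (δR_2)² = 1210;  (δR_3)² = 219
δR = √(4990) = 70.7 Ω
R = 4378 Ω.

4378 ± 70.7 Ω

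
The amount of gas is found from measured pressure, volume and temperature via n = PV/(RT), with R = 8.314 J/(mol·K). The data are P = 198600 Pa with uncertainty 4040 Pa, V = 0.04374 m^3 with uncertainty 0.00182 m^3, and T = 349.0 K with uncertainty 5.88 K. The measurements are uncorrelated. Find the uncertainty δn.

Relative error in a monomial: (δn/n)² = Σ (nᵢ · δxᵢ/xᵢ)².
  (1·δP/P)² = (1×0.0203)² = 0.000414;  (1·δV/V)² = (1×0.0416)² = 0.00173;  (-1·δT/T)² = (-1×0.0168)² = 0.000284
δn/n = √(0.00243) = 0.0493
n = 2.994 mol, so δn = 0.0493 × 2.994 = 0.148 mol.

0.148 mol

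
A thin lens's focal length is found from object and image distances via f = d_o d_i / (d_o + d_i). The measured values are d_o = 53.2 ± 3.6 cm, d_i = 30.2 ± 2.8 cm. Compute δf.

1.23 cm

∂f/∂d_o = (d_i/(d_o+d_i))² = 0.131;  ∂f/∂d_i = (d_o/(d_o+d_i))² = 0.407
δf = √((∂f/∂d_o · δd_o)² + (∂f/∂d_i · δd_i)²) = √(0.223 + 1.30) = 1.23 cm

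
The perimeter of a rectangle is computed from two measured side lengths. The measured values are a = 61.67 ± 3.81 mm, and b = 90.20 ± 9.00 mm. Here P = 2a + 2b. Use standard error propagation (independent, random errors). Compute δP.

19.5 mm

Sums and differences: (δP)² = Σ (cᵢ δxᵢ)².
  (2·δa)² = 58.1;  (2·δb)² = 324
δP = √(382) = 19.5 mm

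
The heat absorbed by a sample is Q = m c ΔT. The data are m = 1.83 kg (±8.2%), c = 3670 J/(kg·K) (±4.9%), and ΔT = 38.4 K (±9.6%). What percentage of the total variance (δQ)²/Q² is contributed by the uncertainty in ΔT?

(δQ/Q)² = (1·δm/m)² + (1·δc/c)² + (1·δΔT/ΔT)²
  m term: (1×0.0820)² = 0.00672
  c term: (1×0.0490)² = 0.00240
  ΔT term: (1×0.0960)² = 0.00922
Total = 0.0183. Share from ΔT = 0.00922/0.0183 = 0.502.

50.2%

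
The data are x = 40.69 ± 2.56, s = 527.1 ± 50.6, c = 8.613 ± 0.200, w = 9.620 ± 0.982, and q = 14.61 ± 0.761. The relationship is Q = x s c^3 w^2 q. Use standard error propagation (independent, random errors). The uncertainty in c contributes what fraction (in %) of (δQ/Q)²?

7.77%

(δQ/Q)² = (1·δx/x)² + (1·δs/s)² + (3·δc/c)² + (2·δw/w)² + (1·δq/q)²
  x term: (1×0.0629)² = 0.00396
  s term: (1×0.0960)² = 0.00922
  c term: (3×0.0232)² = 0.00485
  w term: (2×0.102)² = 0.0417
  q term: (1×0.0521)² = 0.00271
Total = 0.0624. Share from c = 0.00485/0.0624 = 0.0777.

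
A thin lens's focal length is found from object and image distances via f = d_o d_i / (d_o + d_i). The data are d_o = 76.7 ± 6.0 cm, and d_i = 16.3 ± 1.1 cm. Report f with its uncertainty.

13.4 ± 0.771 cm

∂f/∂d_o = (d_i/(d_o+d_i))² = 0.0307;  ∂f/∂d_i = (d_o/(d_o+d_i))² = 0.680
δf = √((∂f/∂d_o · δd_o)² + (∂f/∂d_i · δd_i)²) = √(0.0340 + 0.560) = 0.771 cm
f = 13.4 cm.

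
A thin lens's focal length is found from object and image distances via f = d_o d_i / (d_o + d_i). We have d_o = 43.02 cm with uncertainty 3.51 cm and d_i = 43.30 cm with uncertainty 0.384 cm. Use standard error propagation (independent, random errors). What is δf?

∂f/∂d_o = (d_i/(d_o+d_i))² = 0.252;  ∂f/∂d_i = (d_o/(d_o+d_i))² = 0.248
δf = √((∂f/∂d_o · δd_o)² + (∂f/∂d_i · δd_i)²) = √(0.780 + 0.00910) = 0.888 cm

0.888 cm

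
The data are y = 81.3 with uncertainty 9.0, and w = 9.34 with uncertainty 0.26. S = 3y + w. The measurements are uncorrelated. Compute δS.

Each term contributes (cᵢ δxᵢ)² to (δS)²:
  (3·δy)² = 729;  (δw)² = 0.0676
δS = √(729) = 27.0

27.0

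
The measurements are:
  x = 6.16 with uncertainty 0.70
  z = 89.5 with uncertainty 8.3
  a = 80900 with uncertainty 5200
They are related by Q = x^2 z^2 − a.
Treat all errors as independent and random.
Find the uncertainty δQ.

Let p = x^2·z^2 = 3.04e+05. δp/p = √((2·δx/x)² + (2·δz/z)²) = √(0.0517 + 0.0344) = 0.293, so δp = 89200.
Q = p − a: δQ = √(δp² + δa²) = √(7.95e+09 + 2.7e+07) = 89300

89300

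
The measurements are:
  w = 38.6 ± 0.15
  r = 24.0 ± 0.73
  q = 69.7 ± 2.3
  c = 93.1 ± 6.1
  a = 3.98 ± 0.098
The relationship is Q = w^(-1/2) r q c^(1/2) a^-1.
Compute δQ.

Relative error in a monomial: (δQ/Q)² = Σ (nᵢ · δxᵢ/xᵢ)².
  (−½·δw/w)² = (-0.5×0.00389)² = 3.78e-06;  (1·δr/r)² = (1×0.0304)² = 0.000925;  (1·δq/q)² = (1×0.0330)² = 0.00109;  (½·δc/c)² = (0.5×0.0655)² = 0.00107;  (-1·δa/a)² = (-1×0.0246)² = 0.000606
δQ/Q = √(0.00370) = 0.0608
Q = 653, so δQ = 0.0608 × 653 = 39.7.

39.7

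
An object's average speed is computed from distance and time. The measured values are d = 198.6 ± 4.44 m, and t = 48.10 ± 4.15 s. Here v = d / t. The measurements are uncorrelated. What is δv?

0.368 m/s

Each factor contributes (exponent × relative error)² to (δv/v)²:
  (1·δd/d)² = (1×0.0224)² = 0.000500;  (-1·δt/t)² = (-1×0.0863)² = 0.00744
δv/v = √(0.00794) = 0.0891
v = 4.129 m/s, so δv = 0.0891 × 4.129 = 0.368 m/s.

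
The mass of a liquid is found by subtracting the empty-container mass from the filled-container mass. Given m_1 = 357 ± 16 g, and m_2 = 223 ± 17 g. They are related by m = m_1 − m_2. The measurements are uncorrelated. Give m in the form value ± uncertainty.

134 ± 23.3 g

Each term contributes (cᵢ δxᵢ)² to (δm)²:
  (δm_1)² = 256;  (δm_2)² = 289
δm = √(545) = 23.3 g
m = 134 g.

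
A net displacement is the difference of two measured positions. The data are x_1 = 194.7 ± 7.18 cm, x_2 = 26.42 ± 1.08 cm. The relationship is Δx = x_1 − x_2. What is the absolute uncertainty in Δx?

Absolute uncertainties add in quadrature for a linear combination:
  (δx_1)² = 51.6;  (δx_2)² = 1.17
δΔx = √(52.7) = 7.26 cm

7.26 cm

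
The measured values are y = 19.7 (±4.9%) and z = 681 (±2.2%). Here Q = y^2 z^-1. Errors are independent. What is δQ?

Q is a product of powers, so relative uncertainties combine in quadrature:
  (2·δy/y)² = (2×0.0490)² = 0.00960;  (-1·δz/z)² = (-1×0.0220)² = 0.000484
δQ/Q = √(0.0101) = 0.100
Q = 0.570, so δQ = 0.100 × 0.570 = 0.0572.

0.0572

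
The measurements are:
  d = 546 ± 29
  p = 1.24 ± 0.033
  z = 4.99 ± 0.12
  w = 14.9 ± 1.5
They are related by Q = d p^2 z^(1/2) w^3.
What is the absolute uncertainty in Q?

For a monomial Q ∝ d, p^2, z^(1/2), w^3, fractional errors add in quadrature:
  (1·δd/d)² = (1×0.0531)² = 0.00282;  (2·δp/p)² = (2×0.0266)² = 0.00283;  (½·δz/z)² = (0.5×0.0240)² = 0.000145;  (3·δw/w)² = (3×0.101)² = 0.0912
δQ/Q = √(0.0970) = 0.311
Q = 6.2e+06, so δQ = 0.311 × 6.2e+06 = 1.93e+06.

1.93e+06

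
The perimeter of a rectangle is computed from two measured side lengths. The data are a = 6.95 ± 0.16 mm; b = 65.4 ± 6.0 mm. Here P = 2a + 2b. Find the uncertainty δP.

Absolute uncertainties add in quadrature for a linear combination:
  (2·δa)² = 0.102;  (2·δb)² = 144
δP = √(144) = 12.0 mm

12.0 mm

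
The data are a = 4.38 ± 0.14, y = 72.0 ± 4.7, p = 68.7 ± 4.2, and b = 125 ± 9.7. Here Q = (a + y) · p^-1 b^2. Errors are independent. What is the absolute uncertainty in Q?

3090

Let u = a + y = 76.4. δu = √(δa² + δy²) = √(0.0196 + 22.1) = 4.70, so δu/u = 0.0616.
Q is then a monomial in u, p, b:
δQ/Q = √((δu/u)² + (-1·δp/p)² + (2·δb/b)²) = √(0.00379 + 0.00374 + 0.0241) = 0.178
Q = 17400, so δQ = 0.178 × 17400 = 3090.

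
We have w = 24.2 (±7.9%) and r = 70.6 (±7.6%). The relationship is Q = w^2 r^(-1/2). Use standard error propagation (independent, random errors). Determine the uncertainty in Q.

Relative error in a monomial: (δQ/Q)² = Σ (nᵢ · δxᵢ/xᵢ)².
  (2·δw/w)² = (2×0.0790)² = 0.0250;  (−½·δr/r)² = (-0.5×0.0760)² = 0.00144
δQ/Q = √(0.0264) = 0.163
Q = 69.7, so δQ = 0.163 × 69.7 = 11.3.

11.3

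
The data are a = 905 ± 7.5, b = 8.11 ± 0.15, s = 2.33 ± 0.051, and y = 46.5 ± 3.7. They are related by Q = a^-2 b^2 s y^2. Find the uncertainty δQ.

0.0670

Each factor contributes (exponent × relative error)² to (δQ/Q)²:
  (-2·δa/a)² = (-2×0.00829)² = 0.000275;  (2·δb/b)² = (2×0.0185)² = 0.00137;  (1·δs/s)² = (1×0.0219)² = 0.000479;  (2·δy/y)² = (2×0.0796)² = 0.0253
δQ/Q = √(0.0274) = 0.166
Q = 0.405, so δQ = 0.166 × 0.405 = 0.0670.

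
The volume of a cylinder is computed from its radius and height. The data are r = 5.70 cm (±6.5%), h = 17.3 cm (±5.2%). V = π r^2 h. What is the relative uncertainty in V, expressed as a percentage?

Since V is a product/quotient, work with relative uncertainties:
  (2·δr/r)² = (2×0.0650)² = 0.0169;  (1·δh/h)² = (1×0.0520)² = 0.00270
δV/V = √(0.0196) = 0.140

14.0%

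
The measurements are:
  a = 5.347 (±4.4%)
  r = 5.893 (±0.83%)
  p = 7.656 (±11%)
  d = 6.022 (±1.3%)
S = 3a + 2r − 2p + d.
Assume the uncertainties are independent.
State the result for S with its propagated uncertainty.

18.54 ± 1.83

S is a linear combination, so absolute uncertainties add in quadrature:
  (3·δa)² = 0.498;  (2·δr)² = 0.00957;  (2·δp)² = 2.84;  (δd)² = 0.00613
δS = √(3.35) = 1.83
S = 18.54.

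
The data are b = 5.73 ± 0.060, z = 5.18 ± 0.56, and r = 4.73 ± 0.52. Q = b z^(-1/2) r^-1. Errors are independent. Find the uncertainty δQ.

0.0654

Products/powers → add relative errors in quadrature, weighted by exponent:
  (1·δb/b)² = (1×0.0105)² = 0.000110;  (−½·δz/z)² = (-0.5×0.108)² = 0.00292;  (-1·δr/r)² = (-1×0.110)² = 0.0121
δQ/Q = √(0.0151) = 0.123
Q = 0.532, so δQ = 0.123 × 0.532 = 0.0654.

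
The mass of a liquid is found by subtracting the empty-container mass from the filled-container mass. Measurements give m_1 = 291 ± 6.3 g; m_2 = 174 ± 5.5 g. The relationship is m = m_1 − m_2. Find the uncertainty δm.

Each term contributes (cᵢ δxᵢ)² to (δm)²:
  (δm_1)² = 39.7;  (δm_2)² = 30.2
δm = √(69.9) = 8.36 g

8.36 g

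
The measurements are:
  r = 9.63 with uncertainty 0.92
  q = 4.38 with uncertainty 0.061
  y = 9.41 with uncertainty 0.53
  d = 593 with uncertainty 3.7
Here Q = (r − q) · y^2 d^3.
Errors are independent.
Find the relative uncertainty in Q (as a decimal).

Let u = r − q = 5.25. δu = √(δr² + δq²) = √(0.846 + 0.00372) = 0.922, so δu/u = 0.176.
Q is then a monomial in u, y, d:
δQ/Q = √((δu/u)² + (2·δy/y)² + (3·δd/d)²) = √(0.0308 + 0.0127 + 0.000350) = 0.209

0.209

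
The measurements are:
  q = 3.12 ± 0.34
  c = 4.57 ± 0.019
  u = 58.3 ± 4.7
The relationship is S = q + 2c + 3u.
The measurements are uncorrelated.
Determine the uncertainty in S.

Absolute uncertainties add in quadrature for a linear combination:
  (δq)² = 0.116;  (2·δc)² = 0.00144;  (3·δu)² = 199
δS = √(199) = 14.1

14.1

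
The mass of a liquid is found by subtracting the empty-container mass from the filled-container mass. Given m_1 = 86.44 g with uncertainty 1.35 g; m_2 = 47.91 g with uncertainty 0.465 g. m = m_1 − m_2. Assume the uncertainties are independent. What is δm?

1.43 g

Sums and differences: (δm)² = Σ (cᵢ δxᵢ)².
  (δm_1)² = 1.82;  (δm_2)² = 0.216
δm = √(2.04) = 1.43 g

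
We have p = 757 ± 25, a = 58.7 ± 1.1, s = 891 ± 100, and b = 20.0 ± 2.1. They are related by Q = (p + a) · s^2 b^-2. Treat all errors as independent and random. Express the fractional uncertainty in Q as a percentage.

Let u = p + a = 816. δu = √(δp² + δa²) = √(625 + 1.21) = 25.0, so δu/u = 0.0307.
Q is then a monomial in u, s, b:
δQ/Q = √((δu/u)² + (2·δs/s)² + (-2·δb/b)²) = √(0.000941 + 0.0504 + 0.0441) = 0.309

30.9%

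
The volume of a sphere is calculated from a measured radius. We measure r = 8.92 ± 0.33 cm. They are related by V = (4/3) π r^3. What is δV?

330 cm^3

V ∝ r^3, so δV/V = |3| · δr/r = 3 × 0.0370 = 0.111.
V = 2970 cm^3, so δV = 0.111 × 2970 = 330 cm^3.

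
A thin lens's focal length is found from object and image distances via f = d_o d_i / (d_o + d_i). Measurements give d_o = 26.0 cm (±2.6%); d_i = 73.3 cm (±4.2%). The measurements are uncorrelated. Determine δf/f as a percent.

2.21%

∂f/∂d_o = (d_i/(d_o+d_i))² = 0.545;  ∂f/∂d_i = (d_o/(d_o+d_i))² = 0.0686
δf = √((∂f/∂d_o · δd_o)² + (∂f/∂d_i · δd_i)²) = √(0.136 + 0.0445) = 0.425 cm
f = 19.2 cm, so δf/f = 0.425/19.2 = 0.0221.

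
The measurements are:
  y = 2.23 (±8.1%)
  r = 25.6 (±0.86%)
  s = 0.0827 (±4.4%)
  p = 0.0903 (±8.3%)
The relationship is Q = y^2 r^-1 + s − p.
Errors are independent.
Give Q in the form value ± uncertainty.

0.187 ± 0.0326

Let w = y^2·r^-1 = 0.194. δw/w = √((2·δy/y)² + (-1·δr/r)²) = √(0.0262 + 7.4e-05) = 0.162, so δw = 0.0315.
Q = w + s − p: δQ = √(δw² + δs² + δp²) = √(0.000993 + 1.32e-05 + 5.62e-05) = 0.0326
Q = 0.187.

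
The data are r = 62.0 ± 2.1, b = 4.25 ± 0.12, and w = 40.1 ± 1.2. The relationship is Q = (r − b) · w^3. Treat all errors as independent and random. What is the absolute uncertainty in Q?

Let u = r − b = 57.8. δu = √(δr² + δb²) = √(4.41 + 0.0144) = 2.10, so δu/u = 0.0364.
Q is then a monomial in u, w:
δQ/Q = √((δu/u)² + (3·δw/w)²) = √(0.00133 + 0.00806) = 0.0969
Q = 3.72e+06, so δQ = 0.0969 × 3.72e+06 = 3.61e+05.

3.61e+05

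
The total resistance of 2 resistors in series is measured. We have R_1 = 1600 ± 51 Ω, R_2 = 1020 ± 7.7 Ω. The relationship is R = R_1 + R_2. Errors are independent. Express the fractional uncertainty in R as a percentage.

1.97%

Sums and differences: (δR)² = Σ (cᵢ δxᵢ)².
  (δR_1)² = 2600;  (δR_2)² = 59.3
δR = √(2660) = 51.6 Ω
R = 2620 Ω, so δR/R = 51.6/2620 = 0.0197.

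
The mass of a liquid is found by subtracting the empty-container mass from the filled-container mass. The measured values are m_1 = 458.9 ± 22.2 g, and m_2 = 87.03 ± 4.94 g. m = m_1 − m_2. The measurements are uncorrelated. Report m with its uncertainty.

371.9 ± 22.7 g

Sums and differences: (δm)² = Σ (cᵢ δxᵢ)².
  (δm_1)² = 493;  (δm_2)² = 24.4
δm = √(517) = 22.7 g
m = 371.9 g.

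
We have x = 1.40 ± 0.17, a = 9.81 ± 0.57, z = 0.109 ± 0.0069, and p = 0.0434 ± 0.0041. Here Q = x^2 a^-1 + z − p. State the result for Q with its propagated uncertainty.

Let w = x^2·a^-1 = 0.200. δw/w = √((2·δx/x)² + (-1·δa/a)²) = √(0.0590 + 0.00338) = 0.250, so δw = 0.0499.
Q = w + z − p: δQ = √(δw² + δz² + δp²) = √(0.00249 + 4.76e-05 + 1.68e-05) = 0.0505
Q = 0.265.

0.265 ± 0.0505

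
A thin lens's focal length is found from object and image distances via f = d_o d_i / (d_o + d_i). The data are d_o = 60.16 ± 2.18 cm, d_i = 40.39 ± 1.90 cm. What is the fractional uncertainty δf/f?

∂f/∂d_o = (d_i/(d_o+d_i))² = 0.161;  ∂f/∂d_i = (d_o/(d_o+d_i))² = 0.358
δf = √((∂f/∂d_o · δd_o)² + (∂f/∂d_i · δd_i)²) = √(0.124 + 0.463) = 0.766 cm
f = 24.17 cm, so δf/f = 0.766/24.17 = 0.0317.

0.0317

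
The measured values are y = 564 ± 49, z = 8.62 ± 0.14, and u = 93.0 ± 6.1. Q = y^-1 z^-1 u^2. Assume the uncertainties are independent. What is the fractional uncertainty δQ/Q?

0.158

Products/powers → add relative errors in quadrature, weighted by exponent:
  (-1·δy/y)² = (-1×0.0869)² = 0.00755;  (-1·δz/z)² = (-1×0.0162)² = 0.000264;  (2·δu/u)² = (2×0.0656)² = 0.0172
δQ/Q = √(0.0250) = 0.158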